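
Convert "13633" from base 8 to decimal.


Input: "13633" in base 8
Positional expansion:
  Digit '1' (value 1) x 8^4 = 4096
  Digit '3' (value 3) x 8^3 = 1536
  Digit '6' (value 6) x 8^2 = 384
  Digit '3' (value 3) x 8^1 = 24
  Digit '3' (value 3) x 8^0 = 3
Sum = 6043

6043


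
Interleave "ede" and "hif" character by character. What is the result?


Interleaving "ede" and "hif":
  Position 0: 'e' from first, 'h' from second => "eh"
  Position 1: 'd' from first, 'i' from second => "di"
  Position 2: 'e' from first, 'f' from second => "ef"
Result: ehdief

ehdief


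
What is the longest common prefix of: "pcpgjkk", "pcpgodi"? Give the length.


Words: pcpgjkk, pcpgodi
  Position 0: all 'p' => match
  Position 1: all 'c' => match
  Position 2: all 'p' => match
  Position 3: all 'g' => match
  Position 4: ('j', 'o') => mismatch, stop
LCP = "pcpg" (length 4)

4


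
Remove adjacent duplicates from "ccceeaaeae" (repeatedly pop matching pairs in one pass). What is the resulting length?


Input: ccceeaaeae
Stack-based adjacent duplicate removal:
  Read 'c': push. Stack: c
  Read 'c': matches stack top 'c' => pop. Stack: (empty)
  Read 'c': push. Stack: c
  Read 'e': push. Stack: ce
  Read 'e': matches stack top 'e' => pop. Stack: c
  Read 'a': push. Stack: ca
  Read 'a': matches stack top 'a' => pop. Stack: c
  Read 'e': push. Stack: ce
  Read 'a': push. Stack: cea
  Read 'e': push. Stack: ceae
Final stack: "ceae" (length 4)

4


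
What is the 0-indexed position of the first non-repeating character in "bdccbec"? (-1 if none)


Input: bdccbec
Character frequencies:
  'b': 2
  'c': 3
  'd': 1
  'e': 1
Scanning left to right for freq == 1:
  Position 0 ('b'): freq=2, skip
  Position 1 ('d'): unique! => answer = 1

1


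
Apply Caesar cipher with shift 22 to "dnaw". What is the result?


Caesar cipher: shift "dnaw" by 22
  'd' (pos 3) + 22 = pos 25 = 'z'
  'n' (pos 13) + 22 = pos 9 = 'j'
  'a' (pos 0) + 22 = pos 22 = 'w'
  'w' (pos 22) + 22 = pos 18 = 's'
Result: zjws

zjws


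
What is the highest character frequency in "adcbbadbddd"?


Input: adcbbadbddd
Character counts:
  'a': 2
  'b': 3
  'c': 1
  'd': 5
Maximum frequency: 5

5


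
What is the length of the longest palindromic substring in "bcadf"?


Input: "bcadf"
Checking substrings for palindromes:
  No multi-char palindromic substrings found
Longest palindromic substring: "b" with length 1

1


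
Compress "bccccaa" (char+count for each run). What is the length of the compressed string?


Input: bccccaa
Runs:
  'b' x 1 => "b1"
  'c' x 4 => "c4"
  'a' x 2 => "a2"
Compressed: "b1c4a2"
Compressed length: 6

6


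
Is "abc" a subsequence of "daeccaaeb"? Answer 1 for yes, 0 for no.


Check if "abc" is a subsequence of "daeccaaeb"
Greedy scan:
  Position 0 ('d'): no match needed
  Position 1 ('a'): matches sub[0] = 'a'
  Position 2 ('e'): no match needed
  Position 3 ('c'): no match needed
  Position 4 ('c'): no match needed
  Position 5 ('a'): no match needed
  Position 6 ('a'): no match needed
  Position 7 ('e'): no match needed
  Position 8 ('b'): matches sub[1] = 'b'
Only matched 2/3 characters => not a subsequence

0


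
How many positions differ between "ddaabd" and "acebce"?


Comparing "ddaabd" and "acebce" position by position:
  Position 0: 'd' vs 'a' => DIFFER
  Position 1: 'd' vs 'c' => DIFFER
  Position 2: 'a' vs 'e' => DIFFER
  Position 3: 'a' vs 'b' => DIFFER
  Position 4: 'b' vs 'c' => DIFFER
  Position 5: 'd' vs 'e' => DIFFER
Positions that differ: 6

6


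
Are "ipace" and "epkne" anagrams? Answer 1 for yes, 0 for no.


Strings: "ipace", "epkne"
Sorted first:  aceip
Sorted second: eeknp
Differ at position 0: 'a' vs 'e' => not anagrams

0


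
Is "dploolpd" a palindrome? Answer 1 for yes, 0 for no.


Input: dploolpd
Reversed: dploolpd
  Compare pos 0 ('d') with pos 7 ('d'): match
  Compare pos 1 ('p') with pos 6 ('p'): match
  Compare pos 2 ('l') with pos 5 ('l'): match
  Compare pos 3 ('o') with pos 4 ('o'): match
Result: palindrome

1


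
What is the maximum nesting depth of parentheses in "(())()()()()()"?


Input: "(())()()()()()"
Tracking depth:
  Position 0 '(': depth becomes 1
  Position 1 '(': depth becomes 2
  Position 2 ')': depth becomes 1
  Position 3 ')': depth becomes 0
  Position 4 '(': depth becomes 1
  Position 5 ')': depth becomes 0
  Position 6 '(': depth becomes 1
  Position 7 ')': depth becomes 0
  Position 8 '(': depth becomes 1
  Position 9 ')': depth becomes 0
  Position 10 '(': depth becomes 1
  Position 11 ')': depth becomes 0
  Position 12 '(': depth becomes 1
  Position 13 ')': depth becomes 0
Maximum depth reached: 2

2


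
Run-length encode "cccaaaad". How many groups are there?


Input: cccaaaad
Scanning for consecutive runs:
  Group 1: 'c' x 3 (positions 0-2)
  Group 2: 'a' x 4 (positions 3-6)
  Group 3: 'd' x 1 (positions 7-7)
Total groups: 3

3


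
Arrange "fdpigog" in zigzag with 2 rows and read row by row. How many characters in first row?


Zigzag "fdpigog" into 2 rows:
Placing characters:
  'f' => row 0
  'd' => row 1
  'p' => row 0
  'i' => row 1
  'g' => row 0
  'o' => row 1
  'g' => row 0
Rows:
  Row 0: "fpgg"
  Row 1: "dio"
First row length: 4

4


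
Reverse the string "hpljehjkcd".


Input: hpljehjkcd
Reading characters right to left:
  Position 9: 'd'
  Position 8: 'c'
  Position 7: 'k'
  Position 6: 'j'
  Position 5: 'h'
  Position 4: 'e'
  Position 3: 'j'
  Position 2: 'l'
  Position 1: 'p'
  Position 0: 'h'
Reversed: dckjhejlph

dckjhejlph


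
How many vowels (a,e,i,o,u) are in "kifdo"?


Input: kifdo
Checking each character:
  'k' at position 0: consonant
  'i' at position 1: vowel (running total: 1)
  'f' at position 2: consonant
  'd' at position 3: consonant
  'o' at position 4: vowel (running total: 2)
Total vowels: 2

2


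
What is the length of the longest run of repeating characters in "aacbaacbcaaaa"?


Input: "aacbaacbcaaaa"
Scanning for longest run:
  Position 1 ('a'): continues run of 'a', length=2
  Position 2 ('c'): new char, reset run to 1
  Position 3 ('b'): new char, reset run to 1
  Position 4 ('a'): new char, reset run to 1
  Position 5 ('a'): continues run of 'a', length=2
  Position 6 ('c'): new char, reset run to 1
  Position 7 ('b'): new char, reset run to 1
  Position 8 ('c'): new char, reset run to 1
  Position 9 ('a'): new char, reset run to 1
  Position 10 ('a'): continues run of 'a', length=2
  Position 11 ('a'): continues run of 'a', length=3
  Position 12 ('a'): continues run of 'a', length=4
Longest run: 'a' with length 4

4


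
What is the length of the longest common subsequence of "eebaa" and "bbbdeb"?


LCS of "eebaa" and "bbbdeb"
DP table:
           b    b    b    d    e    b
      0    0    0    0    0    0    0
  e   0    0    0    0    0    1    1
  e   0    0    0    0    0    1    1
  b   0    1    1    1    1    1    2
  a   0    1    1    1    1    1    2
  a   0    1    1    1    1    1    2
LCS length = dp[5][6] = 2

2


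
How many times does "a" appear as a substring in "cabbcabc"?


Searching for "a" in "cabbcabc"
Scanning each position:
  Position 0: "c" => no
  Position 1: "a" => MATCH
  Position 2: "b" => no
  Position 3: "b" => no
  Position 4: "c" => no
  Position 5: "a" => MATCH
  Position 6: "b" => no
  Position 7: "c" => no
Total occurrences: 2

2


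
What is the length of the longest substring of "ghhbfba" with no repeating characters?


Input: "ghhbfba"
Sliding window (track last position of each char):
  Position 0 ('g'): window [0,0] length 1 -- new best
  Position 1 ('h'): window [0,1] length 2 -- new best
  Position 2 ('h'): repeat (last at 1), move window start to 2
  Position 2 ('h'): window [2,2] length 1
  Position 3 ('b'): window [2,3] length 2
  Position 4 ('f'): window [2,4] length 3 -- new best
  Position 5 ('b'): repeat (last at 3), move window start to 4
  Position 5 ('b'): window [4,5] length 2
  Position 6 ('a'): window [4,6] length 3
Longest substring with no repeats: "hbf" with length 3

3


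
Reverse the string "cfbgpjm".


Input: cfbgpjm
Reading characters right to left:
  Position 6: 'm'
  Position 5: 'j'
  Position 4: 'p'
  Position 3: 'g'
  Position 2: 'b'
  Position 1: 'f'
  Position 0: 'c'
Reversed: mjpgbfc

mjpgbfc


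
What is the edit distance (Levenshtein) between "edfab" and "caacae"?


Computing edit distance: "edfab" -> "caacae"
DP table:
           c    a    a    c    a    e
      0    1    2    3    4    5    6
  e   1    1    2    3    4    5    5
  d   2    2    2    3    4    5    6
  f   3    3    3    3    4    5    6
  a   4    4    3    3    4    4    5
  b   5    5    4    4    4    5    5
Edit distance = dp[5][6] = 5

5


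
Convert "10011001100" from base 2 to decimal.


Input: "10011001100" in base 2
Positional expansion:
  Digit '1' (value 1) x 2^10 = 1024
  Digit '0' (value 0) x 2^9 = 0
  Digit '0' (value 0) x 2^8 = 0
  Digit '1' (value 1) x 2^7 = 128
  Digit '1' (value 1) x 2^6 = 64
  Digit '0' (value 0) x 2^5 = 0
  Digit '0' (value 0) x 2^4 = 0
  Digit '1' (value 1) x 2^3 = 8
  Digit '1' (value 1) x 2^2 = 4
  Digit '0' (value 0) x 2^1 = 0
  Digit '0' (value 0) x 2^0 = 0
Sum = 1228

1228


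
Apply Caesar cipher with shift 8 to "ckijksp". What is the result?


Caesar cipher: shift "ckijksp" by 8
  'c' (pos 2) + 8 = pos 10 = 'k'
  'k' (pos 10) + 8 = pos 18 = 's'
  'i' (pos 8) + 8 = pos 16 = 'q'
  'j' (pos 9) + 8 = pos 17 = 'r'
  'k' (pos 10) + 8 = pos 18 = 's'
  's' (pos 18) + 8 = pos 0 = 'a'
  'p' (pos 15) + 8 = pos 23 = 'x'
Result: ksqrsax

ksqrsax


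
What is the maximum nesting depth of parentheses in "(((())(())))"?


Input: "(((())(())))"
Tracking depth:
  Position 0 '(': depth becomes 1
  Position 1 '(': depth becomes 2
  Position 2 '(': depth becomes 3
  Position 3 '(': depth becomes 4
  Position 4 ')': depth becomes 3
  Position 5 ')': depth becomes 2
  Position 6 '(': depth becomes 3
  Position 7 '(': depth becomes 4
  Position 8 ')': depth becomes 3
  Position 9 ')': depth becomes 2
  Position 10 ')': depth becomes 1
  Position 11 ')': depth becomes 0
Maximum depth reached: 4

4


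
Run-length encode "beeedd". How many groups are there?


Input: beeedd
Scanning for consecutive runs:
  Group 1: 'b' x 1 (positions 0-0)
  Group 2: 'e' x 3 (positions 1-3)
  Group 3: 'd' x 2 (positions 4-5)
Total groups: 3

3


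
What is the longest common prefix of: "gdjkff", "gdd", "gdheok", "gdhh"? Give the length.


Words: gdjkff, gdd, gdheok, gdhh
  Position 0: all 'g' => match
  Position 1: all 'd' => match
  Position 2: ('j', 'd', 'h', 'h') => mismatch, stop
LCP = "gd" (length 2)

2


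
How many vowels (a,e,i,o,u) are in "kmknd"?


Input: kmknd
Checking each character:
  'k' at position 0: consonant
  'm' at position 1: consonant
  'k' at position 2: consonant
  'n' at position 3: consonant
  'd' at position 4: consonant
Total vowels: 0

0


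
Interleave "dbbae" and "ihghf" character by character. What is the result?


Interleaving "dbbae" and "ihghf":
  Position 0: 'd' from first, 'i' from second => "di"
  Position 1: 'b' from first, 'h' from second => "bh"
  Position 2: 'b' from first, 'g' from second => "bg"
  Position 3: 'a' from first, 'h' from second => "ah"
  Position 4: 'e' from first, 'f' from second => "ef"
Result: dibhbgahef

dibhbgahef


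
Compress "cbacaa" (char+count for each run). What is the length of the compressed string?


Input: cbacaa
Runs:
  'c' x 1 => "c1"
  'b' x 1 => "b1"
  'a' x 1 => "a1"
  'c' x 1 => "c1"
  'a' x 2 => "a2"
Compressed: "c1b1a1c1a2"
Compressed length: 10

10


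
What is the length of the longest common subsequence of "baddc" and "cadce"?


LCS of "baddc" and "cadce"
DP table:
           c    a    d    c    e
      0    0    0    0    0    0
  b   0    0    0    0    0    0
  a   0    0    1    1    1    1
  d   0    0    1    2    2    2
  d   0    0    1    2    2    2
  c   0    1    1    2    3    3
LCS length = dp[5][5] = 3

3


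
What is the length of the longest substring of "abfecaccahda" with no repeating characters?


Input: "abfecaccahda"
Sliding window (track last position of each char):
  Position 0 ('a'): window [0,0] length 1 -- new best
  Position 1 ('b'): window [0,1] length 2 -- new best
  Position 2 ('f'): window [0,2] length 3 -- new best
  Position 3 ('e'): window [0,3] length 4 -- new best
  Position 4 ('c'): window [0,4] length 5 -- new best
  Position 5 ('a'): repeat (last at 0), move window start to 1
  Position 5 ('a'): window [1,5] length 5
  Position 6 ('c'): repeat (last at 4), move window start to 5
  Position 6 ('c'): window [5,6] length 2
  Position 7 ('c'): repeat (last at 6), move window start to 7
  Position 7 ('c'): window [7,7] length 1
  Position 8 ('a'): window [7,8] length 2
  Position 9 ('h'): window [7,9] length 3
  Position 10 ('d'): window [7,10] length 4
  Position 11 ('a'): repeat (last at 8), move window start to 9
  Position 11 ('a'): window [9,11] length 3
Longest substring with no repeats: "abfec" with length 5

5


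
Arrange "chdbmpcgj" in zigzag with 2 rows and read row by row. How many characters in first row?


Zigzag "chdbmpcgj" into 2 rows:
Placing characters:
  'c' => row 0
  'h' => row 1
  'd' => row 0
  'b' => row 1
  'm' => row 0
  'p' => row 1
  'c' => row 0
  'g' => row 1
  'j' => row 0
Rows:
  Row 0: "cdmcj"
  Row 1: "hbpg"
First row length: 5

5


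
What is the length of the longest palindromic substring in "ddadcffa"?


Input: "ddadcffa"
Checking substrings for palindromes:
  [1:4] "dad" (len 3) => palindrome
  [0:2] "dd" (len 2) => palindrome
  [5:7] "ff" (len 2) => palindrome
Longest palindromic substring: "dad" with length 3

3


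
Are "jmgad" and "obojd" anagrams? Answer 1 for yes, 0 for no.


Strings: "jmgad", "obojd"
Sorted first:  adgjm
Sorted second: bdjoo
Differ at position 0: 'a' vs 'b' => not anagrams

0


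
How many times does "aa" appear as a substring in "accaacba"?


Searching for "aa" in "accaacba"
Scanning each position:
  Position 0: "ac" => no
  Position 1: "cc" => no
  Position 2: "ca" => no
  Position 3: "aa" => MATCH
  Position 4: "ac" => no
  Position 5: "cb" => no
  Position 6: "ba" => no
Total occurrences: 1

1


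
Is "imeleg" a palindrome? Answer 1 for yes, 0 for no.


Input: imeleg
Reversed: gelemi
  Compare pos 0 ('i') with pos 5 ('g'): MISMATCH
  Compare pos 1 ('m') with pos 4 ('e'): MISMATCH
  Compare pos 2 ('e') with pos 3 ('l'): MISMATCH
Result: not a palindrome

0


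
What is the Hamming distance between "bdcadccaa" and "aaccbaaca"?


Comparing "bdcadccaa" and "aaccbaaca" position by position:
  Position 0: 'b' vs 'a' => differ
  Position 1: 'd' vs 'a' => differ
  Position 2: 'c' vs 'c' => same
  Position 3: 'a' vs 'c' => differ
  Position 4: 'd' vs 'b' => differ
  Position 5: 'c' vs 'a' => differ
  Position 6: 'c' vs 'a' => differ
  Position 7: 'a' vs 'c' => differ
  Position 8: 'a' vs 'a' => same
Total differences (Hamming distance): 7

7


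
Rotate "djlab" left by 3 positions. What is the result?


Input: "djlab", rotate left by 3
First 3 characters: "djl"
Remaining characters: "ab"
Concatenate remaining + first: "ab" + "djl" = "abdjl"

abdjl


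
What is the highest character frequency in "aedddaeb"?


Input: aedddaeb
Character counts:
  'a': 2
  'b': 1
  'd': 3
  'e': 2
Maximum frequency: 3

3


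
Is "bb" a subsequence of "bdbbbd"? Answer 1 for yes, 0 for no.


Check if "bb" is a subsequence of "bdbbbd"
Greedy scan:
  Position 0 ('b'): matches sub[0] = 'b'
  Position 1 ('d'): no match needed
  Position 2 ('b'): matches sub[1] = 'b'
  Position 3 ('b'): no match needed
  Position 4 ('b'): no match needed
  Position 5 ('d'): no match needed
All 2 characters matched => is a subsequence

1


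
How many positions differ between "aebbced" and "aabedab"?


Comparing "aebbced" and "aabedab" position by position:
  Position 0: 'a' vs 'a' => same
  Position 1: 'e' vs 'a' => DIFFER
  Position 2: 'b' vs 'b' => same
  Position 3: 'b' vs 'e' => DIFFER
  Position 4: 'c' vs 'd' => DIFFER
  Position 5: 'e' vs 'a' => DIFFER
  Position 6: 'd' vs 'b' => DIFFER
Positions that differ: 5

5


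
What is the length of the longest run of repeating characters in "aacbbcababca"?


Input: "aacbbcababca"
Scanning for longest run:
  Position 1 ('a'): continues run of 'a', length=2
  Position 2 ('c'): new char, reset run to 1
  Position 3 ('b'): new char, reset run to 1
  Position 4 ('b'): continues run of 'b', length=2
  Position 5 ('c'): new char, reset run to 1
  Position 6 ('a'): new char, reset run to 1
  Position 7 ('b'): new char, reset run to 1
  Position 8 ('a'): new char, reset run to 1
  Position 9 ('b'): new char, reset run to 1
  Position 10 ('c'): new char, reset run to 1
  Position 11 ('a'): new char, reset run to 1
Longest run: 'a' with length 2

2


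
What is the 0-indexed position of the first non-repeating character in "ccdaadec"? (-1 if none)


Input: ccdaadec
Character frequencies:
  'a': 2
  'c': 3
  'd': 2
  'e': 1
Scanning left to right for freq == 1:
  Position 0 ('c'): freq=3, skip
  Position 1 ('c'): freq=3, skip
  Position 2 ('d'): freq=2, skip
  Position 3 ('a'): freq=2, skip
  Position 4 ('a'): freq=2, skip
  Position 5 ('d'): freq=2, skip
  Position 6 ('e'): unique! => answer = 6

6


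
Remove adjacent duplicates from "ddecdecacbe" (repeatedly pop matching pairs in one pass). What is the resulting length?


Input: ddecdecacbe
Stack-based adjacent duplicate removal:
  Read 'd': push. Stack: d
  Read 'd': matches stack top 'd' => pop. Stack: (empty)
  Read 'e': push. Stack: e
  Read 'c': push. Stack: ec
  Read 'd': push. Stack: ecd
  Read 'e': push. Stack: ecde
  Read 'c': push. Stack: ecdec
  Read 'a': push. Stack: ecdeca
  Read 'c': push. Stack: ecdecac
  Read 'b': push. Stack: ecdecacb
  Read 'e': push. Stack: ecdecacbe
Final stack: "ecdecacbe" (length 9)

9


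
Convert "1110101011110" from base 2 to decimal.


Input: "1110101011110" in base 2
Positional expansion:
  Digit '1' (value 1) x 2^12 = 4096
  Digit '1' (value 1) x 2^11 = 2048
  Digit '1' (value 1) x 2^10 = 1024
  Digit '0' (value 0) x 2^9 = 0
  Digit '1' (value 1) x 2^8 = 256
  Digit '0' (value 0) x 2^7 = 0
  Digit '1' (value 1) x 2^6 = 64
  Digit '0' (value 0) x 2^5 = 0
  Digit '1' (value 1) x 2^4 = 16
  Digit '1' (value 1) x 2^3 = 8
  Digit '1' (value 1) x 2^2 = 4
  Digit '1' (value 1) x 2^1 = 2
  Digit '0' (value 0) x 2^0 = 0
Sum = 7518

7518


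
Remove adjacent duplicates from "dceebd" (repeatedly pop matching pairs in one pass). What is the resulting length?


Input: dceebd
Stack-based adjacent duplicate removal:
  Read 'd': push. Stack: d
  Read 'c': push. Stack: dc
  Read 'e': push. Stack: dce
  Read 'e': matches stack top 'e' => pop. Stack: dc
  Read 'b': push. Stack: dcb
  Read 'd': push. Stack: dcbd
Final stack: "dcbd" (length 4)

4


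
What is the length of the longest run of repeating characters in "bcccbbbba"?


Input: "bcccbbbba"
Scanning for longest run:
  Position 1 ('c'): new char, reset run to 1
  Position 2 ('c'): continues run of 'c', length=2
  Position 3 ('c'): continues run of 'c', length=3
  Position 4 ('b'): new char, reset run to 1
  Position 5 ('b'): continues run of 'b', length=2
  Position 6 ('b'): continues run of 'b', length=3
  Position 7 ('b'): continues run of 'b', length=4
  Position 8 ('a'): new char, reset run to 1
Longest run: 'b' with length 4

4


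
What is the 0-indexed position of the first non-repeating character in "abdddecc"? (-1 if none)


Input: abdddecc
Character frequencies:
  'a': 1
  'b': 1
  'c': 2
  'd': 3
  'e': 1
Scanning left to right for freq == 1:
  Position 0 ('a'): unique! => answer = 0

0


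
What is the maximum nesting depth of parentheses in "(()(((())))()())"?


Input: "(()(((())))()())"
Tracking depth:
  Position 0 '(': depth becomes 1
  Position 1 '(': depth becomes 2
  Position 2 ')': depth becomes 1
  Position 3 '(': depth becomes 2
  Position 4 '(': depth becomes 3
  Position 5 '(': depth becomes 4
  Position 6 '(': depth becomes 5
  Position 7 ')': depth becomes 4
  Position 8 ')': depth becomes 3
  Position 9 ')': depth becomes 2
  Position 10 ')': depth becomes 1
  Position 11 '(': depth becomes 2
  Position 12 ')': depth becomes 1
  Position 13 '(': depth becomes 2
  Position 14 ')': depth becomes 1
  Position 15 ')': depth becomes 0
Maximum depth reached: 5

5


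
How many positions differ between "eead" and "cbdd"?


Comparing "eead" and "cbdd" position by position:
  Position 0: 'e' vs 'c' => DIFFER
  Position 1: 'e' vs 'b' => DIFFER
  Position 2: 'a' vs 'd' => DIFFER
  Position 3: 'd' vs 'd' => same
Positions that differ: 3

3


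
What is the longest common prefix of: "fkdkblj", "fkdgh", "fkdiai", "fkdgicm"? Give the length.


Words: fkdkblj, fkdgh, fkdiai, fkdgicm
  Position 0: all 'f' => match
  Position 1: all 'k' => match
  Position 2: all 'd' => match
  Position 3: ('k', 'g', 'i', 'g') => mismatch, stop
LCP = "fkd" (length 3)

3


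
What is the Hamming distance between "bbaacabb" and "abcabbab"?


Comparing "bbaacabb" and "abcabbab" position by position:
  Position 0: 'b' vs 'a' => differ
  Position 1: 'b' vs 'b' => same
  Position 2: 'a' vs 'c' => differ
  Position 3: 'a' vs 'a' => same
  Position 4: 'c' vs 'b' => differ
  Position 5: 'a' vs 'b' => differ
  Position 6: 'b' vs 'a' => differ
  Position 7: 'b' vs 'b' => same
Total differences (Hamming distance): 5

5


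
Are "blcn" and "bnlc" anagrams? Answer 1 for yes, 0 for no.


Strings: "blcn", "bnlc"
Sorted first:  bcln
Sorted second: bcln
Sorted forms match => anagrams

1


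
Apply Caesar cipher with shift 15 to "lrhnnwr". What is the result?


Caesar cipher: shift "lrhnnwr" by 15
  'l' (pos 11) + 15 = pos 0 = 'a'
  'r' (pos 17) + 15 = pos 6 = 'g'
  'h' (pos 7) + 15 = pos 22 = 'w'
  'n' (pos 13) + 15 = pos 2 = 'c'
  'n' (pos 13) + 15 = pos 2 = 'c'
  'w' (pos 22) + 15 = pos 11 = 'l'
  'r' (pos 17) + 15 = pos 6 = 'g'
Result: agwcclg

agwcclg


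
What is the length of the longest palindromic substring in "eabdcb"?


Input: "eabdcb"
Checking substrings for palindromes:
  No multi-char palindromic substrings found
Longest palindromic substring: "e" with length 1

1


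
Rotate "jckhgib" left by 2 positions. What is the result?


Input: "jckhgib", rotate left by 2
First 2 characters: "jc"
Remaining characters: "khgib"
Concatenate remaining + first: "khgib" + "jc" = "khgibjc"

khgibjc


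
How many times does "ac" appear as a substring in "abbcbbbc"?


Searching for "ac" in "abbcbbbc"
Scanning each position:
  Position 0: "ab" => no
  Position 1: "bb" => no
  Position 2: "bc" => no
  Position 3: "cb" => no
  Position 4: "bb" => no
  Position 5: "bb" => no
  Position 6: "bc" => no
Total occurrences: 0

0


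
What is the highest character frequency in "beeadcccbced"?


Input: beeadcccbced
Character counts:
  'a': 1
  'b': 2
  'c': 4
  'd': 2
  'e': 3
Maximum frequency: 4

4


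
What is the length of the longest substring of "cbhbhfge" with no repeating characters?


Input: "cbhbhfge"
Sliding window (track last position of each char):
  Position 0 ('c'): window [0,0] length 1 -- new best
  Position 1 ('b'): window [0,1] length 2 -- new best
  Position 2 ('h'): window [0,2] length 3 -- new best
  Position 3 ('b'): repeat (last at 1), move window start to 2
  Position 3 ('b'): window [2,3] length 2
  Position 4 ('h'): repeat (last at 2), move window start to 3
  Position 4 ('h'): window [3,4] length 2
  Position 5 ('f'): window [3,5] length 3
  Position 6 ('g'): window [3,6] length 4 -- new best
  Position 7 ('e'): window [3,7] length 5 -- new best
Longest substring with no repeats: "bhfge" with length 5

5


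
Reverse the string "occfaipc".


Input: occfaipc
Reading characters right to left:
  Position 7: 'c'
  Position 6: 'p'
  Position 5: 'i'
  Position 4: 'a'
  Position 3: 'f'
  Position 2: 'c'
  Position 1: 'c'
  Position 0: 'o'
Reversed: cpiafcco

cpiafcco


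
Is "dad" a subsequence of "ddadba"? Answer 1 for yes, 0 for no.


Check if "dad" is a subsequence of "ddadba"
Greedy scan:
  Position 0 ('d'): matches sub[0] = 'd'
  Position 1 ('d'): no match needed
  Position 2 ('a'): matches sub[1] = 'a'
  Position 3 ('d'): matches sub[2] = 'd'
  Position 4 ('b'): no match needed
  Position 5 ('a'): no match needed
All 3 characters matched => is a subsequence

1


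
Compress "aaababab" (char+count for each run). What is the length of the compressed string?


Input: aaababab
Runs:
  'a' x 3 => "a3"
  'b' x 1 => "b1"
  'a' x 1 => "a1"
  'b' x 1 => "b1"
  'a' x 1 => "a1"
  'b' x 1 => "b1"
Compressed: "a3b1a1b1a1b1"
Compressed length: 12

12


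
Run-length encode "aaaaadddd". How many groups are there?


Input: aaaaadddd
Scanning for consecutive runs:
  Group 1: 'a' x 5 (positions 0-4)
  Group 2: 'd' x 4 (positions 5-8)
Total groups: 2

2


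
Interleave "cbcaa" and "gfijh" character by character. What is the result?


Interleaving "cbcaa" and "gfijh":
  Position 0: 'c' from first, 'g' from second => "cg"
  Position 1: 'b' from first, 'f' from second => "bf"
  Position 2: 'c' from first, 'i' from second => "ci"
  Position 3: 'a' from first, 'j' from second => "aj"
  Position 4: 'a' from first, 'h' from second => "ah"
Result: cgbfciajah

cgbfciajah


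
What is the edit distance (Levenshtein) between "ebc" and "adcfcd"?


Computing edit distance: "ebc" -> "adcfcd"
DP table:
           a    d    c    f    c    d
      0    1    2    3    4    5    6
  e   1    1    2    3    4    5    6
  b   2    2    2    3    4    5    6
  c   3    3    3    2    3    4    5
Edit distance = dp[3][6] = 5

5


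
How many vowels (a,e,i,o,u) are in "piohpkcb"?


Input: piohpkcb
Checking each character:
  'p' at position 0: consonant
  'i' at position 1: vowel (running total: 1)
  'o' at position 2: vowel (running total: 2)
  'h' at position 3: consonant
  'p' at position 4: consonant
  'k' at position 5: consonant
  'c' at position 6: consonant
  'b' at position 7: consonant
Total vowels: 2

2


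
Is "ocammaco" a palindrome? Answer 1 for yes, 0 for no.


Input: ocammaco
Reversed: ocammaco
  Compare pos 0 ('o') with pos 7 ('o'): match
  Compare pos 1 ('c') with pos 6 ('c'): match
  Compare pos 2 ('a') with pos 5 ('a'): match
  Compare pos 3 ('m') with pos 4 ('m'): match
Result: palindrome

1


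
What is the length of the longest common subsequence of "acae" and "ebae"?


LCS of "acae" and "ebae"
DP table:
           e    b    a    e
      0    0    0    0    0
  a   0    0    0    1    1
  c   0    0    0    1    1
  a   0    0    0    1    1
  e   0    1    1    1    2
LCS length = dp[4][4] = 2

2


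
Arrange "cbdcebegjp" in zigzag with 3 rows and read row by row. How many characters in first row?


Zigzag "cbdcebegjp" into 3 rows:
Placing characters:
  'c' => row 0
  'b' => row 1
  'd' => row 2
  'c' => row 1
  'e' => row 0
  'b' => row 1
  'e' => row 2
  'g' => row 1
  'j' => row 0
  'p' => row 1
Rows:
  Row 0: "cej"
  Row 1: "bcbgp"
  Row 2: "de"
First row length: 3

3


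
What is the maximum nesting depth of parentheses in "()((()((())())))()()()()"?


Input: "()((()((())())))()()()()"
Tracking depth:
  Position 0 '(': depth becomes 1
  Position 1 ')': depth becomes 0
  Position 2 '(': depth becomes 1
  Position 3 '(': depth becomes 2
  Position 4 '(': depth becomes 3
  Position 5 ')': depth becomes 2
  Position 6 '(': depth becomes 3
  Position 7 '(': depth becomes 4
  Position 8 '(': depth becomes 5
  Position 9 ')': depth becomes 4
  Position 10 ')': depth becomes 3
  Position 11 '(': depth becomes 4
  Position 12 ')': depth becomes 3
  Position 13 ')': depth becomes 2
  Position 14 ')': depth becomes 1
  Position 15 ')': depth becomes 0
  Position 16 '(': depth becomes 1
  Position 17 ')': depth becomes 0
  Position 18 '(': depth becomes 1
  Position 19 ')': depth becomes 0
  Position 20 '(': depth becomes 1
  Position 21 ')': depth becomes 0
  Position 22 '(': depth becomes 1
  Position 23 ')': depth becomes 0
Maximum depth reached: 5

5


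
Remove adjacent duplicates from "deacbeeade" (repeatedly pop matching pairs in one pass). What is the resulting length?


Input: deacbeeade
Stack-based adjacent duplicate removal:
  Read 'd': push. Stack: d
  Read 'e': push. Stack: de
  Read 'a': push. Stack: dea
  Read 'c': push. Stack: deac
  Read 'b': push. Stack: deacb
  Read 'e': push. Stack: deacbe
  Read 'e': matches stack top 'e' => pop. Stack: deacb
  Read 'a': push. Stack: deacba
  Read 'd': push. Stack: deacbad
  Read 'e': push. Stack: deacbade
Final stack: "deacbade" (length 8)

8


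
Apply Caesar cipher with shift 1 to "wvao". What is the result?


Caesar cipher: shift "wvao" by 1
  'w' (pos 22) + 1 = pos 23 = 'x'
  'v' (pos 21) + 1 = pos 22 = 'w'
  'a' (pos 0) + 1 = pos 1 = 'b'
  'o' (pos 14) + 1 = pos 15 = 'p'
Result: xwbp

xwbp


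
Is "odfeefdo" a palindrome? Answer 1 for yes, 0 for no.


Input: odfeefdo
Reversed: odfeefdo
  Compare pos 0 ('o') with pos 7 ('o'): match
  Compare pos 1 ('d') with pos 6 ('d'): match
  Compare pos 2 ('f') with pos 5 ('f'): match
  Compare pos 3 ('e') with pos 4 ('e'): match
Result: palindrome

1


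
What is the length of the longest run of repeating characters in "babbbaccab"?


Input: "babbbaccab"
Scanning for longest run:
  Position 1 ('a'): new char, reset run to 1
  Position 2 ('b'): new char, reset run to 1
  Position 3 ('b'): continues run of 'b', length=2
  Position 4 ('b'): continues run of 'b', length=3
  Position 5 ('a'): new char, reset run to 1
  Position 6 ('c'): new char, reset run to 1
  Position 7 ('c'): continues run of 'c', length=2
  Position 8 ('a'): new char, reset run to 1
  Position 9 ('b'): new char, reset run to 1
Longest run: 'b' with length 3

3


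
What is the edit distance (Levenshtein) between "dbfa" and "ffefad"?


Computing edit distance: "dbfa" -> "ffefad"
DP table:
           f    f    e    f    a    d
      0    1    2    3    4    5    6
  d   1    1    2    3    4    5    5
  b   2    2    2    3    4    5    6
  f   3    2    2    3    3    4    5
  a   4    3    3    3    4    3    4
Edit distance = dp[4][6] = 4

4


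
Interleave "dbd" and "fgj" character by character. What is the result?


Interleaving "dbd" and "fgj":
  Position 0: 'd' from first, 'f' from second => "df"
  Position 1: 'b' from first, 'g' from second => "bg"
  Position 2: 'd' from first, 'j' from second => "dj"
Result: dfbgdj

dfbgdj


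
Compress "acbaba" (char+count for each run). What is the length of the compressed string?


Input: acbaba
Runs:
  'a' x 1 => "a1"
  'c' x 1 => "c1"
  'b' x 1 => "b1"
  'a' x 1 => "a1"
  'b' x 1 => "b1"
  'a' x 1 => "a1"
Compressed: "a1c1b1a1b1a1"
Compressed length: 12

12


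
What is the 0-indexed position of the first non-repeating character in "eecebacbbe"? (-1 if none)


Input: eecebacbbe
Character frequencies:
  'a': 1
  'b': 3
  'c': 2
  'e': 4
Scanning left to right for freq == 1:
  Position 0 ('e'): freq=4, skip
  Position 1 ('e'): freq=4, skip
  Position 2 ('c'): freq=2, skip
  Position 3 ('e'): freq=4, skip
  Position 4 ('b'): freq=3, skip
  Position 5 ('a'): unique! => answer = 5

5


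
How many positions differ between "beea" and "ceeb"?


Comparing "beea" and "ceeb" position by position:
  Position 0: 'b' vs 'c' => DIFFER
  Position 1: 'e' vs 'e' => same
  Position 2: 'e' vs 'e' => same
  Position 3: 'a' vs 'b' => DIFFER
Positions that differ: 2

2


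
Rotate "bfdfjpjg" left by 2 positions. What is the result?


Input: "bfdfjpjg", rotate left by 2
First 2 characters: "bf"
Remaining characters: "dfjpjg"
Concatenate remaining + first: "dfjpjg" + "bf" = "dfjpjgbf"

dfjpjgbf


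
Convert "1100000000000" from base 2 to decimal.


Input: "1100000000000" in base 2
Positional expansion:
  Digit '1' (value 1) x 2^12 = 4096
  Digit '1' (value 1) x 2^11 = 2048
  Digit '0' (value 0) x 2^10 = 0
  Digit '0' (value 0) x 2^9 = 0
  Digit '0' (value 0) x 2^8 = 0
  Digit '0' (value 0) x 2^7 = 0
  Digit '0' (value 0) x 2^6 = 0
  Digit '0' (value 0) x 2^5 = 0
  Digit '0' (value 0) x 2^4 = 0
  Digit '0' (value 0) x 2^3 = 0
  Digit '0' (value 0) x 2^2 = 0
  Digit '0' (value 0) x 2^1 = 0
  Digit '0' (value 0) x 2^0 = 0
Sum = 6144

6144


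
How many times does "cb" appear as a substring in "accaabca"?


Searching for "cb" in "accaabca"
Scanning each position:
  Position 0: "ac" => no
  Position 1: "cc" => no
  Position 2: "ca" => no
  Position 3: "aa" => no
  Position 4: "ab" => no
  Position 5: "bc" => no
  Position 6: "ca" => no
Total occurrences: 0

0


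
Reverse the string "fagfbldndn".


Input: fagfbldndn
Reading characters right to left:
  Position 9: 'n'
  Position 8: 'd'
  Position 7: 'n'
  Position 6: 'd'
  Position 5: 'l'
  Position 4: 'b'
  Position 3: 'f'
  Position 2: 'g'
  Position 1: 'a'
  Position 0: 'f'
Reversed: ndndlbfgaf

ndndlbfgaf


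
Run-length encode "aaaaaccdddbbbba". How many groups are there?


Input: aaaaaccdddbbbba
Scanning for consecutive runs:
  Group 1: 'a' x 5 (positions 0-4)
  Group 2: 'c' x 2 (positions 5-6)
  Group 3: 'd' x 3 (positions 7-9)
  Group 4: 'b' x 4 (positions 10-13)
  Group 5: 'a' x 1 (positions 14-14)
Total groups: 5

5


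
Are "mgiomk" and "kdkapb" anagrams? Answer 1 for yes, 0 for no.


Strings: "mgiomk", "kdkapb"
Sorted first:  gikmmo
Sorted second: abdkkp
Differ at position 0: 'g' vs 'a' => not anagrams

0


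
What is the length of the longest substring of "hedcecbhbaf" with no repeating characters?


Input: "hedcecbhbaf"
Sliding window (track last position of each char):
  Position 0 ('h'): window [0,0] length 1 -- new best
  Position 1 ('e'): window [0,1] length 2 -- new best
  Position 2 ('d'): window [0,2] length 3 -- new best
  Position 3 ('c'): window [0,3] length 4 -- new best
  Position 4 ('e'): repeat (last at 1), move window start to 2
  Position 4 ('e'): window [2,4] length 3
  Position 5 ('c'): repeat (last at 3), move window start to 4
  Position 5 ('c'): window [4,5] length 2
  Position 6 ('b'): window [4,6] length 3
  Position 7 ('h'): window [4,7] length 4
  Position 8 ('b'): repeat (last at 6), move window start to 7
  Position 8 ('b'): window [7,8] length 2
  Position 9 ('a'): window [7,9] length 3
  Position 10 ('f'): window [7,10] length 4
Longest substring with no repeats: "hedc" with length 4

4


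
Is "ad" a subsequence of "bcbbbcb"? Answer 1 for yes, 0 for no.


Check if "ad" is a subsequence of "bcbbbcb"
Greedy scan:
  Position 0 ('b'): no match needed
  Position 1 ('c'): no match needed
  Position 2 ('b'): no match needed
  Position 3 ('b'): no match needed
  Position 4 ('b'): no match needed
  Position 5 ('c'): no match needed
  Position 6 ('b'): no match needed
Only matched 0/2 characters => not a subsequence

0


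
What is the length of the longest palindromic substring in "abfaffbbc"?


Input: "abfaffbbc"
Checking substrings for palindromes:
  [2:5] "faf" (len 3) => palindrome
  [4:6] "ff" (len 2) => palindrome
  [6:8] "bb" (len 2) => palindrome
Longest palindromic substring: "faf" with length 3

3


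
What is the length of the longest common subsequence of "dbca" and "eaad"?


LCS of "dbca" and "eaad"
DP table:
           e    a    a    d
      0    0    0    0    0
  d   0    0    0    0    1
  b   0    0    0    0    1
  c   0    0    0    0    1
  a   0    0    1    1    1
LCS length = dp[4][4] = 1

1


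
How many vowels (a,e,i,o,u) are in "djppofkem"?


Input: djppofkem
Checking each character:
  'd' at position 0: consonant
  'j' at position 1: consonant
  'p' at position 2: consonant
  'p' at position 3: consonant
  'o' at position 4: vowel (running total: 1)
  'f' at position 5: consonant
  'k' at position 6: consonant
  'e' at position 7: vowel (running total: 2)
  'm' at position 8: consonant
Total vowels: 2

2


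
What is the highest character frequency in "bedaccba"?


Input: bedaccba
Character counts:
  'a': 2
  'b': 2
  'c': 2
  'd': 1
  'e': 1
Maximum frequency: 2

2


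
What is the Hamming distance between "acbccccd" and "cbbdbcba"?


Comparing "acbccccd" and "cbbdbcba" position by position:
  Position 0: 'a' vs 'c' => differ
  Position 1: 'c' vs 'b' => differ
  Position 2: 'b' vs 'b' => same
  Position 3: 'c' vs 'd' => differ
  Position 4: 'c' vs 'b' => differ
  Position 5: 'c' vs 'c' => same
  Position 6: 'c' vs 'b' => differ
  Position 7: 'd' vs 'a' => differ
Total differences (Hamming distance): 6

6


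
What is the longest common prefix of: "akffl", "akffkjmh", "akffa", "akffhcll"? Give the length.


Words: akffl, akffkjmh, akffa, akffhcll
  Position 0: all 'a' => match
  Position 1: all 'k' => match
  Position 2: all 'f' => match
  Position 3: all 'f' => match
  Position 4: ('l', 'k', 'a', 'h') => mismatch, stop
LCP = "akff" (length 4)

4


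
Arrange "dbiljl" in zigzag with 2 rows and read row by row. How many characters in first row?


Zigzag "dbiljl" into 2 rows:
Placing characters:
  'd' => row 0
  'b' => row 1
  'i' => row 0
  'l' => row 1
  'j' => row 0
  'l' => row 1
Rows:
  Row 0: "dij"
  Row 1: "bll"
First row length: 3

3


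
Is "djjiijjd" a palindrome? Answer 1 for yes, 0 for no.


Input: djjiijjd
Reversed: djjiijjd
  Compare pos 0 ('d') with pos 7 ('d'): match
  Compare pos 1 ('j') with pos 6 ('j'): match
  Compare pos 2 ('j') with pos 5 ('j'): match
  Compare pos 3 ('i') with pos 4 ('i'): match
Result: palindrome

1


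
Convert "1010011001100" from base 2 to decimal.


Input: "1010011001100" in base 2
Positional expansion:
  Digit '1' (value 1) x 2^12 = 4096
  Digit '0' (value 0) x 2^11 = 0
  Digit '1' (value 1) x 2^10 = 1024
  Digit '0' (value 0) x 2^9 = 0
  Digit '0' (value 0) x 2^8 = 0
  Digit '1' (value 1) x 2^7 = 128
  Digit '1' (value 1) x 2^6 = 64
  Digit '0' (value 0) x 2^5 = 0
  Digit '0' (value 0) x 2^4 = 0
  Digit '1' (value 1) x 2^3 = 8
  Digit '1' (value 1) x 2^2 = 4
  Digit '0' (value 0) x 2^1 = 0
  Digit '0' (value 0) x 2^0 = 0
Sum = 5324

5324


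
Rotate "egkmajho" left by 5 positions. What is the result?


Input: "egkmajho", rotate left by 5
First 5 characters: "egkma"
Remaining characters: "jho"
Concatenate remaining + first: "jho" + "egkma" = "jhoegkma"

jhoegkma


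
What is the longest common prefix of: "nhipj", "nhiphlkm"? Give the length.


Words: nhipj, nhiphlkm
  Position 0: all 'n' => match
  Position 1: all 'h' => match
  Position 2: all 'i' => match
  Position 3: all 'p' => match
  Position 4: ('j', 'h') => mismatch, stop
LCP = "nhip" (length 4)

4


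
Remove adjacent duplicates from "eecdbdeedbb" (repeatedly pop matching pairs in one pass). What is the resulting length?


Input: eecdbdeedbb
Stack-based adjacent duplicate removal:
  Read 'e': push. Stack: e
  Read 'e': matches stack top 'e' => pop. Stack: (empty)
  Read 'c': push. Stack: c
  Read 'd': push. Stack: cd
  Read 'b': push. Stack: cdb
  Read 'd': push. Stack: cdbd
  Read 'e': push. Stack: cdbde
  Read 'e': matches stack top 'e' => pop. Stack: cdbd
  Read 'd': matches stack top 'd' => pop. Stack: cdb
  Read 'b': matches stack top 'b' => pop. Stack: cd
  Read 'b': push. Stack: cdb
Final stack: "cdb" (length 3)

3


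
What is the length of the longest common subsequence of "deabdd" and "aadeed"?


LCS of "deabdd" and "aadeed"
DP table:
           a    a    d    e    e    d
      0    0    0    0    0    0    0
  d   0    0    0    1    1    1    1
  e   0    0    0    1    2    2    2
  a   0    1    1    1    2    2    2
  b   0    1    1    1    2    2    2
  d   0    1    1    2    2    2    3
  d   0    1    1    2    2    2    3
LCS length = dp[6][6] = 3

3


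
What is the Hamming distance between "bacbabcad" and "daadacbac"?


Comparing "bacbabcad" and "daadacbac" position by position:
  Position 0: 'b' vs 'd' => differ
  Position 1: 'a' vs 'a' => same
  Position 2: 'c' vs 'a' => differ
  Position 3: 'b' vs 'd' => differ
  Position 4: 'a' vs 'a' => same
  Position 5: 'b' vs 'c' => differ
  Position 6: 'c' vs 'b' => differ
  Position 7: 'a' vs 'a' => same
  Position 8: 'd' vs 'c' => differ
Total differences (Hamming distance): 6

6
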